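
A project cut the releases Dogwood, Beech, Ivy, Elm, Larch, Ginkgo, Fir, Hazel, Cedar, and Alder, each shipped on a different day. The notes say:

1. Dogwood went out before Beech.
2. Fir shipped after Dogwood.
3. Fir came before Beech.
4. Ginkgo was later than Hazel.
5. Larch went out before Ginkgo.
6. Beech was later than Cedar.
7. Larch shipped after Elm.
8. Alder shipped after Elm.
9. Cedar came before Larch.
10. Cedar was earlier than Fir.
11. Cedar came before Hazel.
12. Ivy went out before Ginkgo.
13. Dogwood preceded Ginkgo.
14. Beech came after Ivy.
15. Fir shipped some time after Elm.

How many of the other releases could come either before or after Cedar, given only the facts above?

4

Forced after Cedar: Beech, Fir, Ginkgo, Hazel, and Larch.
That leaves Alder, Dogwood, Elm, and Ivy with no forced order relative to Cedar — 4.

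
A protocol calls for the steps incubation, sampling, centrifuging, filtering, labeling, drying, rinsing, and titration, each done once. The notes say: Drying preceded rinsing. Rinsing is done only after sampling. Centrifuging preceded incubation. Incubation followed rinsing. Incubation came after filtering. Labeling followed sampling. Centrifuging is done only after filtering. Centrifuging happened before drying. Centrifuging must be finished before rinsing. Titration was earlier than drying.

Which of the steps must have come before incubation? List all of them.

centrifuging, drying, filtering, rinsing, sampling, titration

Directly stated before incubation: centrifuging, filtering, and rinsing.
Drying reaches incubation via drying → rinsing → incubation.
Sampling reaches incubation via sampling → rinsing → incubation.
Titration reaches incubation via titration → drying → rinsing → incubation.
No chain forces labeling ahead of incubation.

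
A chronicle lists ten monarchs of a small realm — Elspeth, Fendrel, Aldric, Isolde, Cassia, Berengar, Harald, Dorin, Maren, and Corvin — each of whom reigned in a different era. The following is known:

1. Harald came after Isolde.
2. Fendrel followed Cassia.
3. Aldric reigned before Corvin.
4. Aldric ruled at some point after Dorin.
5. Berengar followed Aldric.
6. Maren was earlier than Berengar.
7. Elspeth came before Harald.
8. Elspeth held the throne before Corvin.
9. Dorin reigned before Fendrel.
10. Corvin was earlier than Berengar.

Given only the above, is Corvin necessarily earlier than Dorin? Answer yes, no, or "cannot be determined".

no

Tracing the constraints gives Dorin → Aldric → Corvin, so Dorin must come before Corvin.
That means Corvin cannot be before Dorin.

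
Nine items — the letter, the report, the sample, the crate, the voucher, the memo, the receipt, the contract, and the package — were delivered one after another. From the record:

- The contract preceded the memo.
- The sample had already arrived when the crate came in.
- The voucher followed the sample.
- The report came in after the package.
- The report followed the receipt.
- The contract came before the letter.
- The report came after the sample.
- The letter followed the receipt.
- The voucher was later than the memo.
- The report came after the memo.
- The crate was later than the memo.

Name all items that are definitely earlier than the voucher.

Directly stated before the voucher: the memo and the sample.
The contract reaches the voucher via the contract → the memo → the voucher.

the contract, the memo, the sample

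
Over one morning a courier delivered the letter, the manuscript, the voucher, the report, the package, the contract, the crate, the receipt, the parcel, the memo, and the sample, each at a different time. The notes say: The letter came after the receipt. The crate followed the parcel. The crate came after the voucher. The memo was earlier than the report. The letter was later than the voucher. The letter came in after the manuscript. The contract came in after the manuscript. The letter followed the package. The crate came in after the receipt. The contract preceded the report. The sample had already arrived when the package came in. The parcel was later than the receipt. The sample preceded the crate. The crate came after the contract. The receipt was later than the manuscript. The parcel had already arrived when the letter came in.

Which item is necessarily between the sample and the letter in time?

Tracing the constraints gives the sample → the package → the letter, so the package sits after the sample and before the letter.
No other item is forced both after the sample and before the letter.

the package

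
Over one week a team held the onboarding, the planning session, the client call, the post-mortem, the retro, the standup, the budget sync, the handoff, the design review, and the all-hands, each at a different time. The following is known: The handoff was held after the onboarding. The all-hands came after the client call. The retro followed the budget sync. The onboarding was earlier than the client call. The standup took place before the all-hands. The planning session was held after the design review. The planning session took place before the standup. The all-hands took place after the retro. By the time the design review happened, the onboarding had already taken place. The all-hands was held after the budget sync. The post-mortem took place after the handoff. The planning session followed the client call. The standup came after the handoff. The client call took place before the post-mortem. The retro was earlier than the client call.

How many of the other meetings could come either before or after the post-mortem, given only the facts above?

Forced before the post-mortem: the budget sync, the client call, the handoff, the onboarding, and the retro.
That leaves the all-hands, the design review, the planning session, and the standup with no forced order relative to the post-mortem — 4.

4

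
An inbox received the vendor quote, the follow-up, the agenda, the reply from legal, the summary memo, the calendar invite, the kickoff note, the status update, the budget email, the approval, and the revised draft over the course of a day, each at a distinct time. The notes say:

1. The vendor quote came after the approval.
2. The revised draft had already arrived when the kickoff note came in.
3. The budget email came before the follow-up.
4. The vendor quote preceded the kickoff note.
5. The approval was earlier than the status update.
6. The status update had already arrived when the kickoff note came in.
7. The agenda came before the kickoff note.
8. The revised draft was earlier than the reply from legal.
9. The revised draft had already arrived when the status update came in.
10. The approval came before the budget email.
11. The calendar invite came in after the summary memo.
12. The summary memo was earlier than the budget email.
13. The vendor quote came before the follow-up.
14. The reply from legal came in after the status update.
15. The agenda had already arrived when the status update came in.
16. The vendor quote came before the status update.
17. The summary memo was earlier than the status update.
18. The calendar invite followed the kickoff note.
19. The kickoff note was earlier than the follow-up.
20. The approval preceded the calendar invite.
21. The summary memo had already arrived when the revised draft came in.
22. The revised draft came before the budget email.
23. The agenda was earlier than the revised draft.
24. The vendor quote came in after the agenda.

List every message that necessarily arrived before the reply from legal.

Directly stated before the reply from legal: the revised draft and the status update.
The agenda reaches the reply from legal via the agenda → the revised draft → the reply from legal.
The approval reaches the reply from legal via the approval → the status update → the reply from legal.
The summary memo reaches the reply from legal via the summary memo → the revised draft → the reply from legal.
Likewise the vendor quote reaches the reply from legal by chaining the stated constraints.

the agenda, the approval, the revised draft, the status update, the summary memo, the vendor quote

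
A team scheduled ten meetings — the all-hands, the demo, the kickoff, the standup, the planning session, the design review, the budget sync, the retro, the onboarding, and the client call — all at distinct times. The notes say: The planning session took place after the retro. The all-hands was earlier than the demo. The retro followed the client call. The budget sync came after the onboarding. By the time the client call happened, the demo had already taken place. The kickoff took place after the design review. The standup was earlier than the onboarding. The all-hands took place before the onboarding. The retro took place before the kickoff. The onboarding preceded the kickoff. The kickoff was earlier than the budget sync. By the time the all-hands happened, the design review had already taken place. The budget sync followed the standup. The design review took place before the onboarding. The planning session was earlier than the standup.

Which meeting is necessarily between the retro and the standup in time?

Tracing the constraints gives the retro → the planning session → the standup, so the planning session sits after the retro and before the standup.
No other meeting is forced both after the retro and before the standup.

the planning session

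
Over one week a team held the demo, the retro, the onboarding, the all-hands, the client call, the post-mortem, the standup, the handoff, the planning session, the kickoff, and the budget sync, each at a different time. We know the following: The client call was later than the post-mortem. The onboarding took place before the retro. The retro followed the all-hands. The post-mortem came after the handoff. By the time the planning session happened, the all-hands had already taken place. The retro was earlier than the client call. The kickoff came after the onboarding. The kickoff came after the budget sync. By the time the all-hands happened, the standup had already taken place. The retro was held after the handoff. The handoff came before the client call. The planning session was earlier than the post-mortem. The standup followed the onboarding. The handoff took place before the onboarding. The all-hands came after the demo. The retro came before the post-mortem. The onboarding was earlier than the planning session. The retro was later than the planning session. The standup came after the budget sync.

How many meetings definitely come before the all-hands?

Directly stated before the all-hands: the demo and the standup.
The budget sync reaches the all-hands via the budget sync → the standup → the all-hands.
The handoff reaches the all-hands via the handoff → the onboarding → the standup → the all-hands.
The onboarding reaches the all-hands via the onboarding → the standup → the all-hands.
That's the budget sync, the demo, the handoff, the onboarding, and the standup — 5 in all.

5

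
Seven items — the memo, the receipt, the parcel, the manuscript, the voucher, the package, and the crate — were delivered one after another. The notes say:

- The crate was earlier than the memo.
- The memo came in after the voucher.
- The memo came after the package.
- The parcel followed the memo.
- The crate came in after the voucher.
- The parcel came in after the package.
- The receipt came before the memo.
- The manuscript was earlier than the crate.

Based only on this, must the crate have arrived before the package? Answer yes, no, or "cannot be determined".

cannot be determined

No chain of stated constraints runs from the crate to the package, and none runs from the package to the crate either.
So the relative order of the crate and the package is not fixed by the given facts.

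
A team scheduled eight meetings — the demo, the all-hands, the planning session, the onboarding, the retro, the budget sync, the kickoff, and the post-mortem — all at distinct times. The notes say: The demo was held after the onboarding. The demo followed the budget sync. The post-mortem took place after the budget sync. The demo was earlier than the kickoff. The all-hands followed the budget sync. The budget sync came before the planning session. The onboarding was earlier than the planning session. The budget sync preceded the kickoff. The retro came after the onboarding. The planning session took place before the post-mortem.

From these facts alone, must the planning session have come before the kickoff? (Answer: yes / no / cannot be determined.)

cannot be determined

No chain of stated constraints runs from the planning session to the kickoff, and none runs from the kickoff to the planning session either.
So the relative order of the planning session and the kickoff is not fixed by the given facts.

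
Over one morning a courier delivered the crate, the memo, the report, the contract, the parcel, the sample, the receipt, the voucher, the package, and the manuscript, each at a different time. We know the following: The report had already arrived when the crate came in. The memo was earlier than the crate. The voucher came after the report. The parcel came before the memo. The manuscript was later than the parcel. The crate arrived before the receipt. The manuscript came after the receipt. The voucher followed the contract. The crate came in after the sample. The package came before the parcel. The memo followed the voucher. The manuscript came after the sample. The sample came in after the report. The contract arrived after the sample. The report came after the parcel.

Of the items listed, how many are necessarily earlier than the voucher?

Directly stated before the voucher: the contract and the report.
The package reaches the voucher via the package → the parcel → the report → the voucher.
The parcel reaches the voucher via the parcel → the report → the voucher.
The sample reaches the voucher via the sample → the contract → the voucher.
That's the contract, the package, the parcel, the report, and the sample — 5 in all.

5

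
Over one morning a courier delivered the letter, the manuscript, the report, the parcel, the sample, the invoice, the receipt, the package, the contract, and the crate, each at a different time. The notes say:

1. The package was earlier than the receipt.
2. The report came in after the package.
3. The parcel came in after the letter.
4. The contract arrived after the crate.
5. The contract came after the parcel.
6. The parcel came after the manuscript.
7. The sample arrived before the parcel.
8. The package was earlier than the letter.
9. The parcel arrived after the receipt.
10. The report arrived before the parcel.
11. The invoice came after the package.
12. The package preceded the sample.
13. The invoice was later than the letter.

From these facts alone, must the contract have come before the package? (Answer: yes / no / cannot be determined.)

no

Tracing the constraints gives the package → the receipt → the parcel → the contract, so the package must come before the contract.
That means the contract cannot be before the package.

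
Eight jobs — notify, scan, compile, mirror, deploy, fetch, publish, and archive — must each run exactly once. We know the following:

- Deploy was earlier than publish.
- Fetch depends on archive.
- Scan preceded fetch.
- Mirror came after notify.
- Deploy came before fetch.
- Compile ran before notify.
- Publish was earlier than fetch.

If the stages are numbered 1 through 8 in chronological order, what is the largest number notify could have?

7

Notify must come before mirror — 1 stage forced after it.
Everything else can be placed before notify in some valid order, so notify can sit as late as position 8 − 1 = 7.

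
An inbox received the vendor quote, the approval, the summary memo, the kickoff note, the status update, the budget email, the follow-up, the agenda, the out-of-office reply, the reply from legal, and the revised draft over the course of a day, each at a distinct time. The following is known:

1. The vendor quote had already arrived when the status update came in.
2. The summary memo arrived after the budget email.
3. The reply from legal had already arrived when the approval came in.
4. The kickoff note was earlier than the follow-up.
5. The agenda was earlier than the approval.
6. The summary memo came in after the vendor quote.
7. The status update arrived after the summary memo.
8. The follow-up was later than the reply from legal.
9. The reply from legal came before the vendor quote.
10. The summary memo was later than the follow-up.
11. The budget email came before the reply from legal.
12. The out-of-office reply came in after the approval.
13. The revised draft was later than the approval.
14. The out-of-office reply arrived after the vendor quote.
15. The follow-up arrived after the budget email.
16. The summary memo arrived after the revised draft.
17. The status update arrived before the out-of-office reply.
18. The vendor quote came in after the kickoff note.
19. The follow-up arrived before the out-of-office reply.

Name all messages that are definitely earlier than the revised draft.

the agenda, the approval, the budget email, the reply from legal

Directly stated before the revised draft: the approval.
The agenda reaches the revised draft via the agenda → the approval → the revised draft.
The budget email reaches the revised draft via the budget email → the reply from legal → the approval → the revised draft.
The reply from legal reaches the revised draft via the reply from legal → the approval → the revised draft.
No chain forces the vendor quote (or any of the others) ahead of the revised draft.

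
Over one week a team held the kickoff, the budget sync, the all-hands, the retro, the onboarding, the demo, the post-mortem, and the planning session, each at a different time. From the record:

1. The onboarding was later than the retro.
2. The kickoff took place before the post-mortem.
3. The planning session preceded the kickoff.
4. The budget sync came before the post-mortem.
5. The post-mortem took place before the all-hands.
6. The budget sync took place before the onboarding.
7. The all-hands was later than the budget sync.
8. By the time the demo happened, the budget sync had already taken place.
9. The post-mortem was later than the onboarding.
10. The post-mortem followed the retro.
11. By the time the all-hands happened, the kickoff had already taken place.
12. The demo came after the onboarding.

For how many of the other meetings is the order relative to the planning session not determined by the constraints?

Forced after the planning session: the all-hands, the kickoff, and the post-mortem.
That leaves the budget sync, the demo, the onboarding, and the retro with no forced order relative to the planning session — 4.

4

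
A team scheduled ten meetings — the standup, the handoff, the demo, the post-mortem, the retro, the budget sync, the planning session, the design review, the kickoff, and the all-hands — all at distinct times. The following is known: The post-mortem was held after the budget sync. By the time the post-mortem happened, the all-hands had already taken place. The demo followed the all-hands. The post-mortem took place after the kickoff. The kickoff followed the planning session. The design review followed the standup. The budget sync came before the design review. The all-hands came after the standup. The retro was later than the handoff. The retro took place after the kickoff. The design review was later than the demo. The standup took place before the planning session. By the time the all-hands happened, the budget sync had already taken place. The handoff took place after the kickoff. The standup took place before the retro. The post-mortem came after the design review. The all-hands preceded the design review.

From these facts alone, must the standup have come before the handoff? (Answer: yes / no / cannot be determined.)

Chain the constraints: the standup → the planning session → the kickoff → the handoff. Each link is directly stated, so the standup comes before the handoff.

yes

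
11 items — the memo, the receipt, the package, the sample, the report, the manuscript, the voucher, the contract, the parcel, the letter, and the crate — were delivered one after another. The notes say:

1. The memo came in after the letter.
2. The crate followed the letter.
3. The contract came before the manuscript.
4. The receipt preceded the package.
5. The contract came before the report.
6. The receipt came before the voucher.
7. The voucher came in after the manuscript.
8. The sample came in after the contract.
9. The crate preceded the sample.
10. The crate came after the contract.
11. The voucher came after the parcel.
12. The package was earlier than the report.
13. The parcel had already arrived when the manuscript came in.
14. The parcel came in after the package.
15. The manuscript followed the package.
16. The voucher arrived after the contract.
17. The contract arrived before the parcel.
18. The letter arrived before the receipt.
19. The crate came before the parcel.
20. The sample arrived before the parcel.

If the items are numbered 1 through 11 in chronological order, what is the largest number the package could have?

7

The package must come before the manuscript, the parcel, the report, and the voucher — 4 items forced after it.
Everything else can be placed before the package in some valid order, so the package can sit as late as position 11 − 4 = 7.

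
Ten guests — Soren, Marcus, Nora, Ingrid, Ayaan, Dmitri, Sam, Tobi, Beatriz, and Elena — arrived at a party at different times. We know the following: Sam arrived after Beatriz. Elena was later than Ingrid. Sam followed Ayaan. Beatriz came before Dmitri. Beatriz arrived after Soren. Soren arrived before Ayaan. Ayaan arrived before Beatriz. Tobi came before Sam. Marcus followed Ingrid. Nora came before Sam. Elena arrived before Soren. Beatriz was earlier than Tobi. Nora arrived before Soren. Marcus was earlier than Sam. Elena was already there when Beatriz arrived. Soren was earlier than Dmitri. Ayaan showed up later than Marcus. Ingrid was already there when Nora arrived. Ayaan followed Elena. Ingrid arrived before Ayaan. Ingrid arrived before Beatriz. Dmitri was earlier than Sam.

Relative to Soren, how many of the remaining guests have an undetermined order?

Forced before Soren: Elena, Ingrid, and Nora; forced after Soren: Ayaan, Beatriz, Dmitri, Sam, and Tobi.
That leaves Marcus with no forced order relative to Soren — 1.

1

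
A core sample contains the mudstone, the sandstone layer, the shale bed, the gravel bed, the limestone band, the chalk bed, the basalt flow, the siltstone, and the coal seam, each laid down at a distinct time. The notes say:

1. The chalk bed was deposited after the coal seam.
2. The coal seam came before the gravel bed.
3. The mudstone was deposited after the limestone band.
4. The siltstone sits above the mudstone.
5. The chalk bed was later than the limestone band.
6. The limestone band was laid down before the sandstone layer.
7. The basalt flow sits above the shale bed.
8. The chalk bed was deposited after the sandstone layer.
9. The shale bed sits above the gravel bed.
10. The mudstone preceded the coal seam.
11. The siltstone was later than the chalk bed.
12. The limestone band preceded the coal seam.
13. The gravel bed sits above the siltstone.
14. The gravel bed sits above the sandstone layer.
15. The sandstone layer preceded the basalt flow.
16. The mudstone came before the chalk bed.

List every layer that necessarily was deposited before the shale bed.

Directly stated before the shale bed: the gravel bed.
The chalk bed reaches the shale bed via the chalk bed → the siltstone → the gravel bed → the shale bed.
The coal seam reaches the shale bed via the coal seam → the gravel bed → the shale bed.
The limestone band reaches the shale bed via the limestone band → the coal seam → the gravel bed → the shale bed.
Likewise the mudstone, the sandstone layer, and the siltstone each reach the shale bed by chaining the stated constraints.
No chain forces the basalt flow ahead of the shale bed.

the chalk bed, the coal seam, the gravel bed, the limestone band, the mudstone, the sandstone layer, the siltstone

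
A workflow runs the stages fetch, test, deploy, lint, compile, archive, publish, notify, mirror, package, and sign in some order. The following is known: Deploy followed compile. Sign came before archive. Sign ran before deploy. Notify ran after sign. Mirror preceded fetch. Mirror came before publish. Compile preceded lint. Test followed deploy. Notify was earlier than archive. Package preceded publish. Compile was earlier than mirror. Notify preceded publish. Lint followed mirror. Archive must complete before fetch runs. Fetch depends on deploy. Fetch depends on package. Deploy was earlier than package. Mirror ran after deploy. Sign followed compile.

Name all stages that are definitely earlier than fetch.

Directly stated before fetch: archive, deploy, mirror, and package.
Compile reaches fetch via compile → deploy → fetch.
Notify reaches fetch via notify → archive → fetch.
Sign reaches fetch via sign → archive → fetch.
No chain forces test (or any of the others) ahead of fetch.

archive, compile, deploy, mirror, notify, package, sign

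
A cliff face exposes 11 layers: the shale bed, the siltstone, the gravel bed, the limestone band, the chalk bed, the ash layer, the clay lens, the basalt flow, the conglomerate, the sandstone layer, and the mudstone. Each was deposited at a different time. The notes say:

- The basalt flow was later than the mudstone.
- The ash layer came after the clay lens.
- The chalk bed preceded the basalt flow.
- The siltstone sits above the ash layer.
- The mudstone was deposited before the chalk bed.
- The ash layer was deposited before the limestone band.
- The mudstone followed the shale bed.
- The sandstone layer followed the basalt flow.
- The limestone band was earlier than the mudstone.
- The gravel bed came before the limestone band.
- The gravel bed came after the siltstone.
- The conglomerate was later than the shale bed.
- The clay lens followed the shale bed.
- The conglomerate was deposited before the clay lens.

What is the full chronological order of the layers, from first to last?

the shale bed, the conglomerate, the clay lens, the ash layer, the siltstone, the gravel bed, the limestone band, the mudstone, the chalk bed, the basalt flow, the sandstone layer

The constraints fix every adjacent pair, so only one ordering works:
the shale bed → the conglomerate → the clay lens → the ash layer → the siltstone → the gravel bed → the limestone band → the mudstone → the chalk bed → the basalt flow → the sandstone layer.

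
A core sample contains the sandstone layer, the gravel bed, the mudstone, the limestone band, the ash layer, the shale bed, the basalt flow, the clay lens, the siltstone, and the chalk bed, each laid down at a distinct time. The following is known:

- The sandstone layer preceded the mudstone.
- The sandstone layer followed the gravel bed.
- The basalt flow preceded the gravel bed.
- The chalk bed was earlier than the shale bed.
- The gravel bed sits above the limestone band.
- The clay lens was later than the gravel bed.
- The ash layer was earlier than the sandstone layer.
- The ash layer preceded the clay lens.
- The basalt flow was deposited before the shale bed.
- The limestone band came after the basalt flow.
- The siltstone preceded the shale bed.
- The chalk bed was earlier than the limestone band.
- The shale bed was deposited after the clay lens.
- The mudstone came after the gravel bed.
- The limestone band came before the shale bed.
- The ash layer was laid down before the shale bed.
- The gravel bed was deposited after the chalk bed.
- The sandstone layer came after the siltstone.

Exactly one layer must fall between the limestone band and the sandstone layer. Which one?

Tracing the constraints gives the limestone band → the gravel bed → the sandstone layer, so the gravel bed sits after the limestone band and before the sandstone layer.
No other layer is forced both after the limestone band and before the sandstone layer.

the gravel bed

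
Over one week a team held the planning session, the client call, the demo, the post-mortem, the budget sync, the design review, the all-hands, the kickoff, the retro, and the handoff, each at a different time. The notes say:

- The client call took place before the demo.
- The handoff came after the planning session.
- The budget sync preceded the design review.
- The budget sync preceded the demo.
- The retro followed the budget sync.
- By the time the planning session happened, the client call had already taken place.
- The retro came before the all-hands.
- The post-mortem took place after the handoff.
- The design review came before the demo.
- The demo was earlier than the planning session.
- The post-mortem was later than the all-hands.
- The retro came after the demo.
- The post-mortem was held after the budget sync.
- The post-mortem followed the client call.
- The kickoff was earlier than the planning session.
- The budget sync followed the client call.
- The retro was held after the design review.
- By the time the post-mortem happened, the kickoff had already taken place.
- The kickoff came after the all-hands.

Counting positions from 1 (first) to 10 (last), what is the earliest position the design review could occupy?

The budget sync and the client call must both come before the design review — 2 forced predecessors.
Nothing else is forced ahead of the design review, so its earliest slot is position 2 + 1 = 3.

3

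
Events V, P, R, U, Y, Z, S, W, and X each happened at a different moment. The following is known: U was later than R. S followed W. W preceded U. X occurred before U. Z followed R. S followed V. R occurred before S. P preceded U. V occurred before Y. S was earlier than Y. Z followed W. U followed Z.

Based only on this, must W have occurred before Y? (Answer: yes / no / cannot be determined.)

Chain the constraints: W → S → Y. Each link is directly stated, so W comes before Y.

yes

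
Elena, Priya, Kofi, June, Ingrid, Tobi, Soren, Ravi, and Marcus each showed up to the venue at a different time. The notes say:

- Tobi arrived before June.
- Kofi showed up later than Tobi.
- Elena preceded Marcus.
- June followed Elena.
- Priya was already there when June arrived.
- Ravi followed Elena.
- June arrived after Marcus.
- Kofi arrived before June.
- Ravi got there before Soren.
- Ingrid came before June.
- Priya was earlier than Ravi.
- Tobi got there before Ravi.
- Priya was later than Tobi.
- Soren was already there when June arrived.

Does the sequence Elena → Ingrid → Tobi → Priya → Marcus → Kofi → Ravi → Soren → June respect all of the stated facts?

yes

Check each stated constraint against the proposed order — e.g. Ingrid is ahead of June; Elena is ahead of June. Every pair is in the required order; nothing is violated.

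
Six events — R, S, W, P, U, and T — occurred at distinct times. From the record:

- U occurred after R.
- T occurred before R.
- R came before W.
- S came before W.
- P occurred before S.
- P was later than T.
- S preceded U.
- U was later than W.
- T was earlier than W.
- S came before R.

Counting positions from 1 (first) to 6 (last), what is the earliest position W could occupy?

5

P, R, S, and T must all come before W — 4 forced predecessors.
Nothing else is forced ahead of W, so its earliest slot is position 4 + 1 = 5.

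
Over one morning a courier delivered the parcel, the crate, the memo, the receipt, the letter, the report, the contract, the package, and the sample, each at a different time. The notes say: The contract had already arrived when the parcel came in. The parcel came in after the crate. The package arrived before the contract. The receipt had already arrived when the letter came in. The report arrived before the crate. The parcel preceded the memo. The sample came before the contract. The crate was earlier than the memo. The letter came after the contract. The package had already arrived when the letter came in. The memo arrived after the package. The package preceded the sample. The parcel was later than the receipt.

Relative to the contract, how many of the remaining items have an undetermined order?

Forced before the contract: the package and the sample; forced after the contract: the letter, the memo, and the parcel.
That leaves the crate, the receipt, and the report with no forced order relative to the contract — 3.

3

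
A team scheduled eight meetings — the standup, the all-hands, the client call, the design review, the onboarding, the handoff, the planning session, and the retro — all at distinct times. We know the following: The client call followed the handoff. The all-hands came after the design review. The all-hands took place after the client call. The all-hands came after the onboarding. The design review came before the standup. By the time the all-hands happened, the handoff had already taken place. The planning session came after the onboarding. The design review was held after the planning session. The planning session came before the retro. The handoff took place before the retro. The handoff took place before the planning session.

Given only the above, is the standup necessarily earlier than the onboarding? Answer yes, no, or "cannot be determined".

no

Tracing the constraints gives the onboarding → the planning session → the design review → the standup, so the onboarding must come before the standup.
That means the standup cannot be before the onboarding.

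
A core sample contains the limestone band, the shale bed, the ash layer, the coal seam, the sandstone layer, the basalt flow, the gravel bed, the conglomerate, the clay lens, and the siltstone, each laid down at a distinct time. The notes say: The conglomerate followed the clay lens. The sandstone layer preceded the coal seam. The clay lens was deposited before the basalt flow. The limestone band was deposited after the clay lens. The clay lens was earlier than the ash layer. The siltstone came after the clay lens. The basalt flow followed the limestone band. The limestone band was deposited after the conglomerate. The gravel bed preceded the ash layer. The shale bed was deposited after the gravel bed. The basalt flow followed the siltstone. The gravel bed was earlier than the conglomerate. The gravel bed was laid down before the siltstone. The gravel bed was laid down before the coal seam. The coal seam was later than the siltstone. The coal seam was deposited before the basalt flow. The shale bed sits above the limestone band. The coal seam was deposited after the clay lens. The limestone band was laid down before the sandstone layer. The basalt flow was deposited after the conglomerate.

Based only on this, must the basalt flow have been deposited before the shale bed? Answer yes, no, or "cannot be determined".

No chain of stated constraints runs from the basalt flow to the shale bed, and none runs from the shale bed to the basalt flow either.
So the relative order of the basalt flow and the shale bed is not fixed by the given facts.

cannot be determined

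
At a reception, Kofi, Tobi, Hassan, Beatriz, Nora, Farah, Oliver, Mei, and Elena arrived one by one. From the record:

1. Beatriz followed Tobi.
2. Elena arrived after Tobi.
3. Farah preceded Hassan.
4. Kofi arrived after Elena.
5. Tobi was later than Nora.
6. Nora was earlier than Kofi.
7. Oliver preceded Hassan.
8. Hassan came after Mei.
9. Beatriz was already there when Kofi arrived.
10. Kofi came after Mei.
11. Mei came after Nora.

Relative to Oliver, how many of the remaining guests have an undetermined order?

Forced after Oliver: Hassan.
That leaves Beatriz, Elena, Farah, Kofi, Mei, Nora, and Tobi with no forced order relative to Oliver — 7.

7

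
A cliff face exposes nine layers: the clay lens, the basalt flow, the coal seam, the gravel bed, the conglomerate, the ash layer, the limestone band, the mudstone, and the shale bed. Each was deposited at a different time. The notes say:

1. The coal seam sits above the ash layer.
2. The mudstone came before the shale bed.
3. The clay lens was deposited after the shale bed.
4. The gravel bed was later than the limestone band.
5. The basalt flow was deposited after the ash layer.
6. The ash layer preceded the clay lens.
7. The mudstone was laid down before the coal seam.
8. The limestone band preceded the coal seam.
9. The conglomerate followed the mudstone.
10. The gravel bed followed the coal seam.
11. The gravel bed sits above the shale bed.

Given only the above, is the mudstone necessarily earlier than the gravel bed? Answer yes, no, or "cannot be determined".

Chain the constraints: the mudstone → the shale bed → the gravel bed. Each link is directly stated, so the mudstone comes before the gravel bed.

yes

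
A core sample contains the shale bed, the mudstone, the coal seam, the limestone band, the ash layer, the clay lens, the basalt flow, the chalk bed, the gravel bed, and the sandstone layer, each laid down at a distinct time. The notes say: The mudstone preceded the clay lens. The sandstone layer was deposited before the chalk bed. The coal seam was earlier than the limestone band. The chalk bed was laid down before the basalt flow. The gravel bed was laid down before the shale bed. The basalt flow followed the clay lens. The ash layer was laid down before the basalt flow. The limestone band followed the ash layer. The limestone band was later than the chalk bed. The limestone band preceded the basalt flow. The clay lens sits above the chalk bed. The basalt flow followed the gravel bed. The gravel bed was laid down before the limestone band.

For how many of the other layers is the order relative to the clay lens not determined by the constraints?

5

Forced before the clay lens: the chalk bed, the mudstone, and the sandstone layer; forced after the clay lens: the basalt flow.
That leaves the ash layer, the coal seam, the gravel bed, the limestone band, and the shale bed with no forced order relative to the clay lens — 5.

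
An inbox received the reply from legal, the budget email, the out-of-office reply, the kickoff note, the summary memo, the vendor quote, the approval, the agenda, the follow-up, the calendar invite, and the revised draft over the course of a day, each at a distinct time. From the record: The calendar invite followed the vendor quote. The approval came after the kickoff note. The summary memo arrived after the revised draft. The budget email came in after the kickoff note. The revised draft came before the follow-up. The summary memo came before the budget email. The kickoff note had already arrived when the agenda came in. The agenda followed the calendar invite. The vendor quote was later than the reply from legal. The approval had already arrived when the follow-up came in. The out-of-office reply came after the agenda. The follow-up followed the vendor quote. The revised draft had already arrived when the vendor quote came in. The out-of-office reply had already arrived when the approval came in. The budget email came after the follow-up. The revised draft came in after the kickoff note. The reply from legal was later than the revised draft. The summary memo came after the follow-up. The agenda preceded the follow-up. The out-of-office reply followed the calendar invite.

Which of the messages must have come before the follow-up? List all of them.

Directly stated before the follow-up: the agenda, the approval, the revised draft, and the vendor quote.
The calendar invite reaches the follow-up via the calendar invite → the agenda → the follow-up.
The kickoff note reaches the follow-up via the kickoff note → the revised draft → the follow-up.
The out-of-office reply reaches the follow-up via the out-of-office reply → the approval → the follow-up.
Likewise the reply from legal reaches the follow-up by chaining the stated constraints.
No chain forces the summary memo (or any of the others) ahead of the follow-up.

the agenda, the approval, the calendar invite, the kickoff note, the out-of-office reply, the reply from legal, the revised draft, the vendor quote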